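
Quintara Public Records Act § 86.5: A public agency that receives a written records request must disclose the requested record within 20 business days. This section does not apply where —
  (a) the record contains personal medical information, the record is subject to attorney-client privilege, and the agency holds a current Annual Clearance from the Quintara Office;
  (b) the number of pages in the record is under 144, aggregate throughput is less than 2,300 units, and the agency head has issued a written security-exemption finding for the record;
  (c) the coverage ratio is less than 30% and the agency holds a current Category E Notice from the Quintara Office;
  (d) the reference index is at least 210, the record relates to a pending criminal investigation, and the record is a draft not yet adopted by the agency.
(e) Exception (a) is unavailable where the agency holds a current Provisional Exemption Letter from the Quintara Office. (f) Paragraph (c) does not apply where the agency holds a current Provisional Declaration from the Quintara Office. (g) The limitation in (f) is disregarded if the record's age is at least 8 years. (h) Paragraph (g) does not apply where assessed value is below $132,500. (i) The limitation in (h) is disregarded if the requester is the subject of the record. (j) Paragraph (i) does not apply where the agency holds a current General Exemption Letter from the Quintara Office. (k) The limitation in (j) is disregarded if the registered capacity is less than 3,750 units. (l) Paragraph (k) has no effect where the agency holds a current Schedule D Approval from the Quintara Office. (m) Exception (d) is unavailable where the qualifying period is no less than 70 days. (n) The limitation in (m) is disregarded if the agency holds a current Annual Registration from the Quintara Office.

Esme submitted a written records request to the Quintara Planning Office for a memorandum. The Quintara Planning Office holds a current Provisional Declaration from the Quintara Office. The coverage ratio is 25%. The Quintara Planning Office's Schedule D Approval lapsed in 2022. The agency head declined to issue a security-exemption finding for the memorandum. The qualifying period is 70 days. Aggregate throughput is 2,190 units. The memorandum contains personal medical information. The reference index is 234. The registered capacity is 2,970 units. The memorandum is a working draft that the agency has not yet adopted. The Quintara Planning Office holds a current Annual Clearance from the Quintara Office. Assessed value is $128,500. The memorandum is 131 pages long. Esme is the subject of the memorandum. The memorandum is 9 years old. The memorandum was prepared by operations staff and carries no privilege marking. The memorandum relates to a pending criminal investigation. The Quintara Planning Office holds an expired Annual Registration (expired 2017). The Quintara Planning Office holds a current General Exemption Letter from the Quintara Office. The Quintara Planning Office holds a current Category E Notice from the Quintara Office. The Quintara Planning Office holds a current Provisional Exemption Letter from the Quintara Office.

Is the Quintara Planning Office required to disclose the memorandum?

Exception (a) requires that the record is subject to attorney-client privilege; but the memorandum carries no privilege marking, so (a) is unavailable.
Exception (b) does not apply: the agency head declined to issue a security-exemption finding.
Exception (c)'s conditions are all satisfied: the coverage ratio is 25%, less than the 30% limit; a current Category E Notice is held. Considering the limiting provisions: (f) would limit (c) — a current Provisional Declaration is held — but (g) sets (f) aside: (g) applies — the record's age is 9 years, meeting the 8 years threshold. (h) would limit (g) — assessed value is $128,500, below the $132,500 limit — but (i) sets (h) aside: (i) operates against (h): Esme is the subject of the memorandum. (j) would limit (i) — a current General Exemption Letter is held — but (k) sets (j) aside: (k) operates against (j): the registered capacity is 2,970 units, less than the 3,750 units limit. (l), which would lift (k), is not triggered — the Schedule D Approval is not current. (c) remains available.
Exception (d) is satisfied on its face — the reference index is 234, meeting the 210 threshold; the memorandum relates to a pending investigation; the memorandum is an unadopted draft. But: (m) operates against (d): the qualifying period is 70 days, meeting the 70 days threshold. (n) is inapplicable (the Annual Registration is not current), so (m) stands. Exception (d) does not apply.

No — exception (c) applies; the Quintara Planning Office is not required to disclose the memorandum.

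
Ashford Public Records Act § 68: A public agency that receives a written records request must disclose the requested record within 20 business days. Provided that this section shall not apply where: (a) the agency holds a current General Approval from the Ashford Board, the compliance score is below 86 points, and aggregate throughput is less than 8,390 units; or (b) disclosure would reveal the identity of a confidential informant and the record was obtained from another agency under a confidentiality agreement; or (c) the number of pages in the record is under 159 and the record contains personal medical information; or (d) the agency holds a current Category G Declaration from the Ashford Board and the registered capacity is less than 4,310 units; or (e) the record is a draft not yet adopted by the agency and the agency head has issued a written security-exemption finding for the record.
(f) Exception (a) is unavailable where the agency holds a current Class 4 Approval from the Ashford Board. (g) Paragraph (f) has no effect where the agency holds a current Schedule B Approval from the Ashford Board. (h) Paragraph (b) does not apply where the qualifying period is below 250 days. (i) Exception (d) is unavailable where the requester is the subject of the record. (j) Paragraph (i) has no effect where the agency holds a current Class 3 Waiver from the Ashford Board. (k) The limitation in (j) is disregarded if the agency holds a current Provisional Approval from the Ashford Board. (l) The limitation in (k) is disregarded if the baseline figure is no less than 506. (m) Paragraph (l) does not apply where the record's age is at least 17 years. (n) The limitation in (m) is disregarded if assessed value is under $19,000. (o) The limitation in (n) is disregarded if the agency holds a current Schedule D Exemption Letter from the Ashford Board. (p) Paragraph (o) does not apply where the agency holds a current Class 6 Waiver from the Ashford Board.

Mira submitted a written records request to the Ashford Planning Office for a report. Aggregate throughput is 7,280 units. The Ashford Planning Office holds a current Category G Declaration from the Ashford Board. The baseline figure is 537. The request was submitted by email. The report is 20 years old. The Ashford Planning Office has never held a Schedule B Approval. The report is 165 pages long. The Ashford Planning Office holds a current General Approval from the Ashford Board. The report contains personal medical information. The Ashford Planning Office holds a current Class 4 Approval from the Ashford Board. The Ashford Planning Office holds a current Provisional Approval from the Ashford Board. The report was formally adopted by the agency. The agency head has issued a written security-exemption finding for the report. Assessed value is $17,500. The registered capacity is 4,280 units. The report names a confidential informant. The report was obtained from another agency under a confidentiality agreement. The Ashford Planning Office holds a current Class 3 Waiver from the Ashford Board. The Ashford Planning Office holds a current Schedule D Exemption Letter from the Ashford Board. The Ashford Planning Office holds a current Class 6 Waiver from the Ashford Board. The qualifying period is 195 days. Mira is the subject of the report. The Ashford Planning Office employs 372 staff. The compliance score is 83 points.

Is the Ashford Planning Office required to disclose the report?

Exception (a)'s conditions are all satisfied: a current General Approval is held; the compliance score is 83 points, below the 86 points limit; aggregate throughput is 7,280 units, less than the 8,390 units limit. But: (f) is engaged — a current Class 4 Approval is held. (g) is not engaged (no current Schedule B Approval is held), so (f) stands. (a) is therefore removed.
Exception (b) is satisfied on its face — the report names a confidential informant; the report was obtained under a confidentiality agreement. However, paragraph (h) must be considered: (h) is triggered — the qualifying period is 195 days, below the 250 days limit. So (b) is unavailable.
Exception (c) fails — the number of pages in the record is 165, not under 159.
Exception (d) is satisfied on its face — a current Category G Declaration is held; the registered capacity is 4,280 units, less than the 4,310 units limit. Applying paragraphs (i)–(p): (i) is engaged (Mira is the subject of the report), but is set aside by (j): (j) operates against (i): a current Class 3 Waiver is held. (k) operates (a current Provisional Approval is held), but is set aside by (l): (l) is triggered — the baseline figure is 537, meeting the 506 threshold. (m) is engaged (the record's age is 20 years, meeting the 17 years threshold), but is overridden by (n): (n) operates — assessed value is $17,500, under the $19,000 limit. (o) is engaged (a current Schedule D Exemption Letter is held), but is displaced by (p): (p) operates against (o): a current Class 6 Waiver is held. Exception (d) stands.
Exception (e) requires that the record is a draft not yet adopted by the agency; but the report has been formally adopted, so (e) is unavailable.

No — exception (d) applies; the Ashford Planning Office is not required to disclose the report.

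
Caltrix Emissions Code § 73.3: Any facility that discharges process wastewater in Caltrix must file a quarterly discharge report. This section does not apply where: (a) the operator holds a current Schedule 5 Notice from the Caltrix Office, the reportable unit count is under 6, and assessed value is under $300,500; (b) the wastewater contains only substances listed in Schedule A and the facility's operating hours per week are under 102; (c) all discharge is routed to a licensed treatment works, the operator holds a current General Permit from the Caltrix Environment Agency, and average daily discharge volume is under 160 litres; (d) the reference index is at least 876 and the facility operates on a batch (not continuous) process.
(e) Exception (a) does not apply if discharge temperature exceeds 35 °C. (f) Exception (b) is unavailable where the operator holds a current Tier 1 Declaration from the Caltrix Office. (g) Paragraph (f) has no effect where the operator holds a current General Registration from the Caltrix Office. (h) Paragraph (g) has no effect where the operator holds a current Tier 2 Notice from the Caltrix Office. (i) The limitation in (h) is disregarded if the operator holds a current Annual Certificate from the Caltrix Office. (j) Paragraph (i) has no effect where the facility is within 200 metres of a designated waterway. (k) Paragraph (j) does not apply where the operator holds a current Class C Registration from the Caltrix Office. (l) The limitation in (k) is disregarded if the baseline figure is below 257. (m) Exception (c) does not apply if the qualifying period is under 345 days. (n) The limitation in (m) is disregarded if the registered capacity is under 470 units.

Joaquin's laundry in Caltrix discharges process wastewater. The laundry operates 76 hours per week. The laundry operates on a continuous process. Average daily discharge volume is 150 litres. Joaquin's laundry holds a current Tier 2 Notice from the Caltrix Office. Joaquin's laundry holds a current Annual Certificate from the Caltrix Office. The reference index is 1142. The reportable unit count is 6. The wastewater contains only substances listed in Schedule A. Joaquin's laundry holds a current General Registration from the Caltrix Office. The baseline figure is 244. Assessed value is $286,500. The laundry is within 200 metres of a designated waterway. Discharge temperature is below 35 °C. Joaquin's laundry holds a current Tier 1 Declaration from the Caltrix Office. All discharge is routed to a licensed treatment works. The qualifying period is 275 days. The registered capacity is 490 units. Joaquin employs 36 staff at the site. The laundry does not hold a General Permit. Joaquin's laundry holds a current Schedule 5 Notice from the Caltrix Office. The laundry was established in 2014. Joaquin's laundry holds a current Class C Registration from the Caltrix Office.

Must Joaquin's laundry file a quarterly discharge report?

Yes — Joaquin's laundry must file a quarterly discharge report.

Exception (a) does not apply: the reportable unit count is 6, not under 6.
Exception (b)'s conditions are all satisfied: the wastewater is Schedule-A-only; the facility's operating hours per week are 76, under the 102 limit. But applying paragraphs (f)–(l): (f) operates against (b): a current Tier 1 Declaration is held. (g) would limit (f) — a current General Registration is held — but (h) sets (g) aside: (h) operates against (g): a current Tier 2 Notice is held. (i) would limit (h) — a current Annual Certificate is held — but (j) sets (i) aside: (j) operates against (i): the laundry is within 200 m of a designated waterway. (k) is engaged (a current Class C Registration is held), but is displaced by (l): (l) is triggered — the baseline figure is 244, below the 257 limit. So (b) is unavailable.
Exception (c) fails — no General Permit is held.
Exception (d) does not apply: the facility operates on a continuous process.
No exception is made out. Joaquin's laundry falls within the general rule.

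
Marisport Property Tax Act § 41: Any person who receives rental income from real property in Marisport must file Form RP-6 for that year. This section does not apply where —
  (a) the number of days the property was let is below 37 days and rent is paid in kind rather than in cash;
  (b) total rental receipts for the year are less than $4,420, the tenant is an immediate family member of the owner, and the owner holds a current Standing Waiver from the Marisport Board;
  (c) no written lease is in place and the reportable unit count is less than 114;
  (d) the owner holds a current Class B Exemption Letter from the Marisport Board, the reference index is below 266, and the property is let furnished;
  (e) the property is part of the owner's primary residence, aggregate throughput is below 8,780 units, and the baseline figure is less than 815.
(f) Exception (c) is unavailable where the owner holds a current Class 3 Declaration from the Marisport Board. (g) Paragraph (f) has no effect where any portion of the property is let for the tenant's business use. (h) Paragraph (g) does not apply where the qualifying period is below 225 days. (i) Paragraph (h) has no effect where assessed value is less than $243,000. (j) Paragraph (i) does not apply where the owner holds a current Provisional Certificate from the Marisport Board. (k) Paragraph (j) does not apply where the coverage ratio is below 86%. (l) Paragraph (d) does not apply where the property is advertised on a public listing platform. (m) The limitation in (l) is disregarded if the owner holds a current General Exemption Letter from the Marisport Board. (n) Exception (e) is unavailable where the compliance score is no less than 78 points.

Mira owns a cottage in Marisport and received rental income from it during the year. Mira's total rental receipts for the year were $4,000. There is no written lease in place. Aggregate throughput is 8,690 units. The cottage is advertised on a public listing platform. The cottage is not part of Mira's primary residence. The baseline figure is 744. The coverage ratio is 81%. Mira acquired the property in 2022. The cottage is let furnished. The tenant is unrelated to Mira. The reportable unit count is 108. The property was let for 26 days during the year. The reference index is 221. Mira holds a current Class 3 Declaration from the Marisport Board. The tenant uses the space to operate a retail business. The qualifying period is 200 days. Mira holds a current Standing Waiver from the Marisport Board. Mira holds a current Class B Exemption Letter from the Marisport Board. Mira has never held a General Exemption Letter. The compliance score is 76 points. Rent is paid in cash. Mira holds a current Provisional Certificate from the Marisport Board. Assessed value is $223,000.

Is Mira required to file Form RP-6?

Exception (a) fails — rent is paid in cash.
Exception (b) does not apply: the tenant is unrelated to the owner.
All of (c)'s requirements are met (there is no written lease; the reportable unit count is 108, less than the 114 limit). Applying paragraphs (f)–(k): (f) would limit (c) — a current Class 3 Declaration is held — but (g) sets (f) aside: (g) is engaged — the space is let for business use. (h) would limit (g) — the qualifying period is 200 days, below the 225 days limit — but (i) sets (h) aside: (i) is triggered — assessed value is $223,000, less than the $243,000 limit. (j) operates (a current Provisional Certificate is held), but is displaced by (k): (k) is engaged — the coverage ratio is 81%, below the 86% limit. So (c) applies.
Exception (d): a current Class B Exemption Letter is held; the reference index is 221, below the 266 limit; the property is let furnished — every condition holds. Turning to paragraphs (l)–(m): (l) operates against (d): the property is publicly advertised. (m) is inapplicable (no current General Exemption Letter is held), so (l) stands. Exception (d) does not apply.
Exception (e) requires that the property is part of the owner's primary residence; but the cottage is not part of the primary residence, so (e) is unavailable.

No — exception (c) applies; Mira is not required to file Form RP-6.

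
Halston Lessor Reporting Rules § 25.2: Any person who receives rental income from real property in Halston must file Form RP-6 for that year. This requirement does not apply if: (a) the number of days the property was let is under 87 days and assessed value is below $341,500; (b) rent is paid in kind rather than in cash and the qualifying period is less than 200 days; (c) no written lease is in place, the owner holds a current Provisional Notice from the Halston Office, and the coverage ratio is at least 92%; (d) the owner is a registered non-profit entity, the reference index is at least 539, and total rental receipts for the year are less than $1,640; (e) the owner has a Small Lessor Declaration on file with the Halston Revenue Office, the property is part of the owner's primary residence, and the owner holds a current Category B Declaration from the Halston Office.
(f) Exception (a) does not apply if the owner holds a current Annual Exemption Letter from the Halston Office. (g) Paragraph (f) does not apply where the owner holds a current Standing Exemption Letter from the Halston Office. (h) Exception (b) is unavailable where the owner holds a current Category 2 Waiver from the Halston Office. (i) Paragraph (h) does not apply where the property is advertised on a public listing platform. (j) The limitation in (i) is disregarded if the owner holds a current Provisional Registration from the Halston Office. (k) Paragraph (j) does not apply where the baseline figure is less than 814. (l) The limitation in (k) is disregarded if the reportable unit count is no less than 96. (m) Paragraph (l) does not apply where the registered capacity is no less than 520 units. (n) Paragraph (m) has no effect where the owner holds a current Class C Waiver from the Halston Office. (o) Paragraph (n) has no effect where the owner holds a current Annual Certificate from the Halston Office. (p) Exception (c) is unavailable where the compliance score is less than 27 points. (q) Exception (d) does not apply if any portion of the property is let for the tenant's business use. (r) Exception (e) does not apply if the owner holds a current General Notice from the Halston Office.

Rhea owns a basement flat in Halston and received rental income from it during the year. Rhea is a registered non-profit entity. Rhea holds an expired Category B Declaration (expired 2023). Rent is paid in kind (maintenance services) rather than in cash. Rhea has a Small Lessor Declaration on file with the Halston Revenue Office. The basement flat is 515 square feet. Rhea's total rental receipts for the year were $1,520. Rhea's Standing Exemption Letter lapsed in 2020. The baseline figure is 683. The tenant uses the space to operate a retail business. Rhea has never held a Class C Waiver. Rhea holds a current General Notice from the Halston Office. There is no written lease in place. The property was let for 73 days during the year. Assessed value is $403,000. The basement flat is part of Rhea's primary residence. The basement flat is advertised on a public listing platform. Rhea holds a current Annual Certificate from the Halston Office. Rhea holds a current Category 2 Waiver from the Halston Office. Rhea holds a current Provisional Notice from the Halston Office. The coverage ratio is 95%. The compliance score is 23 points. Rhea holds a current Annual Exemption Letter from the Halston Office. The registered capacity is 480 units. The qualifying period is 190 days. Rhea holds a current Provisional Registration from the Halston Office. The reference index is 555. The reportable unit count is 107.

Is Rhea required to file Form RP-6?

Yes — Rhea must file Form RP-6.

Exception (a) does not apply: assessed value is $403,000, not below $341,500.
Exception (b)'s conditions are all satisfied: rent is paid in kind; the qualifying period is 190 days, less than the 200 days limit. However, paragraphs (h)–(o) must be considered: (h) applies — a current Category 2 Waiver is held. (i) would limit (h) — the property is publicly advertised — but (j) sets (i) aside: (j) operates — a current Provisional Registration is held. (k) is engaged (the baseline figure is 683, less than the 814 limit), but is displaced by (l): (l) is engaged — the reportable unit count is 107, meeting the 96 threshold. (m), which would lift (l), is inapplicable — the registered capacity is 480 units, short of 520 units. (b) is therefore removed.
All of (c)'s requirements are met (there is no written lease; a current Provisional Notice is held; the coverage ratio is 95%, meeting the 92% threshold). However, paragraph (p) must be considered: (p) is triggered — the compliance score is 23 points, less than the 27 points limit. So (c) is unavailable.
All of (d)'s requirements are met (Rhea is a registered non-profit; the reference index is 555, meeting the 539 threshold; total rental receipts for the year are $1,520, less than the $1,640 limit). However, paragraph (q) must be considered: (q) is engaged — the space is let for business use. Exception (d) does not apply.
Exception (e) fails — the Category B Declaration is not current.
Every exception is unavailable, so the rule governs.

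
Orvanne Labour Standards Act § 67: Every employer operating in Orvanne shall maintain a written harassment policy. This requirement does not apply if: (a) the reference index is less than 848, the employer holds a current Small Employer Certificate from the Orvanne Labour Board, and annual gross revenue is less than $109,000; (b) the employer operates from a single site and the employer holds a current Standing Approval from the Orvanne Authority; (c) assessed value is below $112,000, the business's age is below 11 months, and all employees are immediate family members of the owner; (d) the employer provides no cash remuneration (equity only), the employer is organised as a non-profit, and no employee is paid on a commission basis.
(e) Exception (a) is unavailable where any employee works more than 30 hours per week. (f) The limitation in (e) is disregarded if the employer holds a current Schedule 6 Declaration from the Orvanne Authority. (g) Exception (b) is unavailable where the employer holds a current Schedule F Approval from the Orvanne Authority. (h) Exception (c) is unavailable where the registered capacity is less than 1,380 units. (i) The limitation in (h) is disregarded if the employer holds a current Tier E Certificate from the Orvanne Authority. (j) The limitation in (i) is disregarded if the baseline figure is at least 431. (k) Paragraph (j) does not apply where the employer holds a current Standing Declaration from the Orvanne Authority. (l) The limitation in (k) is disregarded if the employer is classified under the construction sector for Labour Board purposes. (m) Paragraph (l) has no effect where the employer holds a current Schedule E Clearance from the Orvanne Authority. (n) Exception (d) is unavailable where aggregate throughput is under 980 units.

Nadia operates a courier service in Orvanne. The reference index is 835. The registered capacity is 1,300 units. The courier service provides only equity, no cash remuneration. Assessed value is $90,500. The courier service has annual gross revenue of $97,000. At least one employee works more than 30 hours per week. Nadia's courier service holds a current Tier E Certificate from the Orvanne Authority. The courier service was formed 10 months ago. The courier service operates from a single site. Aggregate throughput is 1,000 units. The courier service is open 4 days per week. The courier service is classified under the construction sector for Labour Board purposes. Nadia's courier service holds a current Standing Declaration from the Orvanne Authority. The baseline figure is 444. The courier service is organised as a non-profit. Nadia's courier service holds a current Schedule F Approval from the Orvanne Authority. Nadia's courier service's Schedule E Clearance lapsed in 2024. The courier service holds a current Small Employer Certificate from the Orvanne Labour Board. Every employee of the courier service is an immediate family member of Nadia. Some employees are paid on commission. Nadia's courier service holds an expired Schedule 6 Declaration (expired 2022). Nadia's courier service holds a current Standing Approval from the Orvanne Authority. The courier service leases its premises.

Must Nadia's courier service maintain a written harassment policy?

Exception (a) is satisfied on its face — the reference index is 835, less than the 848 limit; a current Small Employer Certificate is held; annual gross revenue is $97,000, less than the $109,000 limit. But applying paragraphs (e)–(f): (e) operates against (a): at least one employee exceeds 30 hours/week. (f), which would lift (e), does not operate here — the Schedule 6 Declaration is not current. So (a) is unavailable.
Exception (b) is satisfied on its face — the employer operates from a single site; a current Standing Approval is held. However, paragraph (g) must be considered: (g) operates against (b): a current Schedule F Approval is held. Exception (b) does not apply.
All of (c)'s requirements are met (assessed value is $90,500, below the $112,000 limit; the business's age is 10 months, below the 11 months limit; every employee is an immediate family member). Turning to paragraphs (h)–(m): (h) applies — the registered capacity is 1,300 units, less than the 1,380 units limit. (i) is triggered (a current Tier E Certificate is held), but is displaced by (j): (j) operates against (i): the baseline figure is 444, meeting the 431 threshold. (k) would limit (j) — a current Standing Declaration is held — but (l) sets (k) aside: (l) operates — the courier service is classified under the construction sector. (m), which would lift (l), is inapplicable — there is no Schedule E Clearance in force. So (c) is unavailable.
Exception (d) does not apply: some employees are paid on commission.
Every exception is unavailable, so the rule governs.

Yes — Nadia's courier service must maintain a written harassment policy.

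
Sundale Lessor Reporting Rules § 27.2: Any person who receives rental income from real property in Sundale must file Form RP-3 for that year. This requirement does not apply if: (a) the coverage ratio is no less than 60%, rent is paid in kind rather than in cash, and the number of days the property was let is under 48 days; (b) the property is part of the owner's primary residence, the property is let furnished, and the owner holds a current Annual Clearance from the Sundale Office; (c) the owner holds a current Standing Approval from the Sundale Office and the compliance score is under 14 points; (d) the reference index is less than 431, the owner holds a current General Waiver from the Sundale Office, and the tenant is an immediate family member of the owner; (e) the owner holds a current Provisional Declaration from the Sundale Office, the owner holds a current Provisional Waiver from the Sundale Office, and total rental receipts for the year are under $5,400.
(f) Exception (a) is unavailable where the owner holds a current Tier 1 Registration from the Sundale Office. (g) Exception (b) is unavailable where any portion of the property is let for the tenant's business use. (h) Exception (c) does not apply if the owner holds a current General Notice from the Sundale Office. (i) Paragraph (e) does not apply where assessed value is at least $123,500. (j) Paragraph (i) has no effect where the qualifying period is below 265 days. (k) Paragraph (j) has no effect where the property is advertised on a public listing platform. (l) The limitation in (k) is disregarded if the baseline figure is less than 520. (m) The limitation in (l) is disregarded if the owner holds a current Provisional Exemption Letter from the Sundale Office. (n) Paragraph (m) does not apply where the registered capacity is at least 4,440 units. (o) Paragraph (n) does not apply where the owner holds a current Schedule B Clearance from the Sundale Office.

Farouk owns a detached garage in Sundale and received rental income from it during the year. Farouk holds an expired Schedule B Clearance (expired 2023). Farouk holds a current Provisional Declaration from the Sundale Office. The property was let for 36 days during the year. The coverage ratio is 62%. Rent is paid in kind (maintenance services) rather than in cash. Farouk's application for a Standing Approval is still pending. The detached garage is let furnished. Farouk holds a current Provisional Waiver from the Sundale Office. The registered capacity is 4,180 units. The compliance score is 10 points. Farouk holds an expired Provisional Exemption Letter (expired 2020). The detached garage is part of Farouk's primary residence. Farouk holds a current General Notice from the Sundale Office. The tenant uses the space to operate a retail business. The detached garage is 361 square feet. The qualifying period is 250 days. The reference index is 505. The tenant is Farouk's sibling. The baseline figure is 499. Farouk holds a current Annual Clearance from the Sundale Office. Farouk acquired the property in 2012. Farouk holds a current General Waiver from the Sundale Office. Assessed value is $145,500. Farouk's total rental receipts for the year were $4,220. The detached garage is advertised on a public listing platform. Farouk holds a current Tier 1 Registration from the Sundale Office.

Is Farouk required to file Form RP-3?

No — exception (e) applies; Farouk is not required to file Form RP-3.

All of (a)'s requirements are met (the coverage ratio is 62%, meeting the 60% threshold; rent is paid in kind; the number of days the property was let is 36 days, under the 48 days limit). But applying paragraph (f): (f) operates — a current Tier 1 Registration is held. Exception (a) does not apply.
Exception (b)'s conditions are all satisfied: the detached garage is part of the primary residence; the property is let furnished; a current Annual Clearance is held. Turning to paragraph (g): (g) operates — the space is let for business use. So (b) is unavailable.
Exception (c) fails — the Standing Approval is not current.
Exception (d) requires that the reference index is less than 431; but the reference index is 505, not less than 431, so (d) is unavailable.
Exception (e)'s conditions are all satisfied: a current Provisional Declaration is held; a current Provisional Waiver is held; total rental receipts for the year are $4,220, under the $5,400 limit. As to paragraphs (i)–(o): (i) is triggered (assessed value is $145,500, meeting the $123,500 threshold), but is itself disapplied by (j): (j) operates against (i): the qualifying period is 250 days, below the 265 days limit. (k) is engaged (the property is publicly advertised), but is set aside by (l): (l) operates against (k): the baseline figure is 499, less than the 520 limit. (m), which would lift (l), is not triggered — the Provisional Exemption Letter is not current. (e) remains available.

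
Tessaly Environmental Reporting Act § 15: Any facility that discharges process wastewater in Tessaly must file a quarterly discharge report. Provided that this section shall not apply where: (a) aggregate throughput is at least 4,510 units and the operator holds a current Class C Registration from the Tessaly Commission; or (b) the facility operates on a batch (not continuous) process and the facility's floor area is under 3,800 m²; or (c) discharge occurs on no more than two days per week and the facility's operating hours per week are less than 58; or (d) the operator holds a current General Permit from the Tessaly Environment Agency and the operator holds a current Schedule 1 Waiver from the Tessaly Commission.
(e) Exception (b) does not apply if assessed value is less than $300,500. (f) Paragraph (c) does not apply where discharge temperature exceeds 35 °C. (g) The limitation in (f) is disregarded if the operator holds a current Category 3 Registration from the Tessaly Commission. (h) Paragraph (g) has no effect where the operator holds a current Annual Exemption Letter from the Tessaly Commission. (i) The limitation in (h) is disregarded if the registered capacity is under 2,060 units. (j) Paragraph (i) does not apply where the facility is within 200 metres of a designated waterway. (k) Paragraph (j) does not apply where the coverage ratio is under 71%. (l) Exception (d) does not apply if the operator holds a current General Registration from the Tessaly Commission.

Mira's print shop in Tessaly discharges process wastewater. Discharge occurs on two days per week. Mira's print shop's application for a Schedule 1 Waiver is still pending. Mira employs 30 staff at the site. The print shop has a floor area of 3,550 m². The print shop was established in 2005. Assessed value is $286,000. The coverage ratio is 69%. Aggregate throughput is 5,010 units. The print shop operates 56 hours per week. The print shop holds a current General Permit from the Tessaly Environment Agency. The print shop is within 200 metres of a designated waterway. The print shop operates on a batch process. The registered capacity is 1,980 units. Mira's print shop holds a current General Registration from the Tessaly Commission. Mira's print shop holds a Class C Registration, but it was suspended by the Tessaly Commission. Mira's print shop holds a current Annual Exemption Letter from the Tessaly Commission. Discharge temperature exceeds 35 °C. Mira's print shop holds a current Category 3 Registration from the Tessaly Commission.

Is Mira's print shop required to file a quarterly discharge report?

No — exception (c) applies; Mira's print shop is not required to file a quarterly discharge report.

Exception (a) fails — there is no Class C Registration in force.
Exception (b) is satisfied on its face — the facility operates on a batch process; the facility's floor area is 3,550 m², under the 3,800 m² limit. But: (e) is engaged — assessed value is $286,000, less than the $300,500 limit. Exception (b) does not apply.
All of (c)'s requirements are met (discharge occurs on no more than two days per week; the facility's operating hours per week are 56, less than the 58 limit). Considering the limiting provisions: (f) applies (discharge temperature exceeds 35 °C), but is displaced by (g): (g) applies — a current Category 3 Registration is held. (h) would limit (g) — a current Annual Exemption Letter is held — but (i) sets (h) aside: (i) operates against (h): the registered capacity is 1,980 units, under the 2,060 units limit. (j) is triggered (the print shop is within 200 m of a designated waterway), but is set aside by (k): (k) is engaged — the coverage ratio is 69%, under the 71% limit. Exception (c) stands.
Exception (d) does not apply: there is no Schedule 1 Waiver in force.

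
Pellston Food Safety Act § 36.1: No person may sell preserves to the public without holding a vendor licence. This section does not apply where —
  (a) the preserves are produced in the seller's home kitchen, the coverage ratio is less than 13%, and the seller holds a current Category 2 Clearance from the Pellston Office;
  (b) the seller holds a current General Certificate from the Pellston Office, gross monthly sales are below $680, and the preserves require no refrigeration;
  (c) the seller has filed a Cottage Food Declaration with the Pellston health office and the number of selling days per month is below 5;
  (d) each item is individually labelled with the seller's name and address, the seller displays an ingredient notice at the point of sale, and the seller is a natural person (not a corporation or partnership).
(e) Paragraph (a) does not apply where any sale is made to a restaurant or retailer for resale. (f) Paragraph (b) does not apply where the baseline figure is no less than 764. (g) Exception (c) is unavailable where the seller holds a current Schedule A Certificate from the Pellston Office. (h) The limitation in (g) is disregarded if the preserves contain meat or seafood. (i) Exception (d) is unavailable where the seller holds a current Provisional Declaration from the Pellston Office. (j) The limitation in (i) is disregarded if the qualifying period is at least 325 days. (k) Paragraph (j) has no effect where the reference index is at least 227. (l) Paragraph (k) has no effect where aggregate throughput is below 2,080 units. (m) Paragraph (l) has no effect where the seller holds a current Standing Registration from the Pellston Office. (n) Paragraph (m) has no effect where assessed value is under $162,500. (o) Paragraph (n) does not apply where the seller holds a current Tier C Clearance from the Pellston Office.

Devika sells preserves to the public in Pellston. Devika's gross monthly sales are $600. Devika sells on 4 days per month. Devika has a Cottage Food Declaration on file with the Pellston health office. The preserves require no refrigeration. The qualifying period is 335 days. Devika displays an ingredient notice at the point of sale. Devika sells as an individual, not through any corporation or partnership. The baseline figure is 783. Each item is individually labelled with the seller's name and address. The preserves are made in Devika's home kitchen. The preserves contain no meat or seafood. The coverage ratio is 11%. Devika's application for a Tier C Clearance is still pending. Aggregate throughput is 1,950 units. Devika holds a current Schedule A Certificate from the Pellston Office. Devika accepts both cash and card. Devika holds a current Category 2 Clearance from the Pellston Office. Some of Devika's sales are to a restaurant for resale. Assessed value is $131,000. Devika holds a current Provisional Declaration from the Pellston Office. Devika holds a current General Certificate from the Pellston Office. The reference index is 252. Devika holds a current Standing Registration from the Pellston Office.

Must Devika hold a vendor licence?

No — exception (d) applies; Devika is not required to hold a vendor licence.

Exception (a): the preserves are home-kitchen produced; the coverage ratio is 11%, less than the 13% limit; a current Category 2 Clearance is held — every condition holds. However, paragraph (e) must be considered: (e) operates against (a): some sales are to a restaurant for resale. (a) is therefore removed.
All of (b)'s requirements are met (a current General Certificate is held; gross monthly sales are $600, below the $680 limit; the preserves are shelf-stable). But applying paragraph (f): (f) operates against (b): the baseline figure is 783, meeting the 764 threshold. So (b) is unavailable.
All of (c)'s requirements are met (a Cottage Food Declaration is on file; the number of selling days per month is 4, below the 5 limit). Turning to paragraphs (g)–(h): (g) operates against (c): a current Schedule A Certificate is held. (h), which would lift (g), is not engaged — the preserves contain no meat or seafood. Exception (c) does not apply.
Exception (d) is satisfied on its face — items are individually labelled; an ingredient notice is displayed; the seller is a natural person. As to paragraphs (i)–(o): (i) applies (a current Provisional Declaration is held), but is itself disapplied by (j): (j) operates against (i): the qualifying period is 335 days, meeting the 325 days threshold. (k) would limit (j) — the reference index is 252, meeting the 227 threshold — but (l) sets (k) aside: (l) is triggered — aggregate throughput is 1,950 units, below the 2,080 units limit. (m) is engaged (a current Standing Registration is held), but is itself disapplied by (n): (n) operates against (m): assessed value is $131,000, under the $162,500 limit. (o), which would lift (n), is not triggered — the Tier C Clearance is not current. Exception (d) stands.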